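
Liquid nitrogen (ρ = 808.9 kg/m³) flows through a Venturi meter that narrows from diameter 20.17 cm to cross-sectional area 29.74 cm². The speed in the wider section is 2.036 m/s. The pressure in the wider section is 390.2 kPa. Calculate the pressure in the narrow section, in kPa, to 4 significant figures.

P₂ ≈ 198.3 kPa

Mass conservation (A₁v₁ = A₂v₂) gives v₂ = 2.036 × 319.5/29.74 = 21.87 m/s.
With no height change, Bernoulli's equation is P₁ + ½ρv₁² = P₂ + ½ρv₂².
P₂ = P₁ − ½ρ(v₂² − v₁²) = 390200 − ½·808.9·(21.87² − 2.036²) = 390200 − 191900 = 198300 Pa.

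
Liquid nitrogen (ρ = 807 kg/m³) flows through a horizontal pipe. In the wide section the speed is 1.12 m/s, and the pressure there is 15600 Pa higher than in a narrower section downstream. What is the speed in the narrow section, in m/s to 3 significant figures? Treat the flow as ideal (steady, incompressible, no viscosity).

v₂ ≈ 6.32 m/s

With h₁ = h₂, rearranging Bernoulli gives v₂ = √(v₁² + 2ΔP/ρ).
v₂ = √(1.12² + 2·15600/807) = √(1.25 + 38.7) = 6.32 m/s.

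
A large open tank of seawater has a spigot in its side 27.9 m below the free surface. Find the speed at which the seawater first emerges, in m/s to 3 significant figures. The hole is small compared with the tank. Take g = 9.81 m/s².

23.4 m/s

With the surface at rest and both surface and jet at atmospheric pressure, Bernoulli gives ρg h = ½ρv², so v = √(2gh) = √(2·9.81·27.9) = 23.4 m/s.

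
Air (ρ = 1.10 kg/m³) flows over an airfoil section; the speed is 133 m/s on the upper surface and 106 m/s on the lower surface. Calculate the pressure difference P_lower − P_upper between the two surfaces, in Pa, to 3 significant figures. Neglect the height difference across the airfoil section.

ΔP ≈ 3550 Pa

Bernoulli (same height): P_lower − P_upper = ½ρ(v_upper² − v_lower²).
ΔP = ½·1.10·(133² − 106²) = 3550 Pa.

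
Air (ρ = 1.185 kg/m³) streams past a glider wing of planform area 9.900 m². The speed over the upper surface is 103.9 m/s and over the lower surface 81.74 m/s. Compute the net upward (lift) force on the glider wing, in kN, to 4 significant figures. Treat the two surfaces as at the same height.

With equal heights on the two surfaces, Bernoulli gives P_lower − P_upper = ½ρ(v_upper² − v_lower²).
ΔP = ½·1.185·(103.9² − 81.74²) = 2437 Pa.
Lift = ΔP · A = 2437 × 9.900 = 24130 N.

F ≈ 24.13 kN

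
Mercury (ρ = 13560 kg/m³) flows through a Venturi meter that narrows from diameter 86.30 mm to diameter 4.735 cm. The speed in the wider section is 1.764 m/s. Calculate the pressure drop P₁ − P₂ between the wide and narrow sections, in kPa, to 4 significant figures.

Mass conservation (A₁v₁ = A₂v₂) gives v₂ = 1.764 × 58.49/17.61 = 5.860 m/s.
Along the horizontal streamline, P + ½ρv² is constant.
P₁ − P₂ = ½·13560·(5.860² − 1.764²) = ½·13560·31.23 = 211700 Pa.

211.7 kPa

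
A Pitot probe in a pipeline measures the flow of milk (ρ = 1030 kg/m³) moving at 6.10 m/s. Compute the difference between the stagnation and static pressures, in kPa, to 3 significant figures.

Bernoulli between the free stream and the stagnation point: ½ρv² = P_stag − P_static.
ΔP = ½·1030·6.10² = 19200 Pa.

ΔP = 19.2 kPa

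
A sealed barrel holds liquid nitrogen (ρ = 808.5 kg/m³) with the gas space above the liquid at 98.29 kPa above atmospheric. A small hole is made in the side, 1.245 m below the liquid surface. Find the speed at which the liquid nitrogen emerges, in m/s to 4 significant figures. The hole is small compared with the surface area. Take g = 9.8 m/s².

Take point 1 at the surface (v₁ ≈ 0) and point 2 at the hole (at atmospheric pressure). Bernoulli: P₁ + ρg h = P_atm + ½ρv₂².
With P₁ − P_atm = 98290 Pa, v₂ = √(2gh + 2ΔP/ρ) = √(2·9.8·1.245 + 2·98290/808.5) = 16.36 m/s.

16.36 m/s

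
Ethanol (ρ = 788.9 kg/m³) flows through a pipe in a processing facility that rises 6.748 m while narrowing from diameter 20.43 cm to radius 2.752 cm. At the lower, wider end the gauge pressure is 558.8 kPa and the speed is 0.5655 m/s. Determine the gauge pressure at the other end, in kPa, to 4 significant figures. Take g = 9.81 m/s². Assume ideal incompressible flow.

482.8 kPa

By continuity, v₂ = v₁·A₁/A₂ = 0.5655·(327.8/23.79) = 7.791 m/s.
Energy conservation along the streamline gives P₂ = P₁ − ½ρ(v₂² − v₁²) − ρg(h₂ − h₁).
P₂ = 558800 + ½·788.9·(0.5655² − 7.791²) − 788.9·9.81·(+6.748) = 558800 + (-23820) − (52220) = 482800 Pa.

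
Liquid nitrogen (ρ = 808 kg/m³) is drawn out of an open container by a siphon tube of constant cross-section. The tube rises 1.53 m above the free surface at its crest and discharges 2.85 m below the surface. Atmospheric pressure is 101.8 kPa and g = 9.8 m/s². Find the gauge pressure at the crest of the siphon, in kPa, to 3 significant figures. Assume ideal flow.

The outlet speed comes from Torricelli: v = √(2g·2.85) = 7.47 m/s.
Continuity keeps v the same throughout the tube; from surface to crest, P_atm + 0 = P_top + ½ρv² + ρg·h_top.
P_top = 101800 − ½·808·7.47² − 808·9.8·1.53 = 67100 Pa. So P_gauge = P_top − P_atm = -34700 Pa.

P_gauge ≈ -34.7 kPa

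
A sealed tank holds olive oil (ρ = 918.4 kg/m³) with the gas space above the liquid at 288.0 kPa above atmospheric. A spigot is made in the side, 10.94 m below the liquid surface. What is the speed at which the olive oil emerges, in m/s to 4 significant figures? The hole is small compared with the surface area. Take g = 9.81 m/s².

v ≈ 29.01 m/s

Take point 1 at the surface (v₁ ≈ 0) and point 2 at the hole (at atmospheric pressure). Bernoulli: P₁ + ρg h = P_atm + ½ρv₂².
With P₁ − P_atm = 288000 Pa, v₂ = √(2gh + 2ΔP/ρ) = √(2·9.81·10.94 + 2·288000/918.4) = 29.01 m/s.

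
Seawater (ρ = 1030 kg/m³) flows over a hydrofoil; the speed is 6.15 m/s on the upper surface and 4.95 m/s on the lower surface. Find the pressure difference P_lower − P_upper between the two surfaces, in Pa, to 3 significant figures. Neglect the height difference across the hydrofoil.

6860 Pa

The pressure is lower where the speed is higher: ΔP = ½ρ(v_up² − v_low²).
ΔP = ½·1030·(6.15² − 4.95²) = 6860 Pa.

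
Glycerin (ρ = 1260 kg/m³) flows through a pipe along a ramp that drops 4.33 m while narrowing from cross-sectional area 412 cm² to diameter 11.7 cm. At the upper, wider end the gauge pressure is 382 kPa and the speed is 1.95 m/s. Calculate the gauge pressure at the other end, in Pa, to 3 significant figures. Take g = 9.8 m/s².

403000 Pa

Mass conservation (A₁v₁ = A₂v₂) gives v₂ = 1.95 × 412/108 = 7.47 m/s.
Applying Bernoulli between the two ends and solving for P₂: P₂ = P₁ + ½ρ(v₁² − v₂²) − ρgΔh.
P₂ = 382000 + ½·1260·(1.95² − 7.47²) − 1260·9.8·(−4.33) = 382000 + (-32800) − (-53500) = 403000 Pa.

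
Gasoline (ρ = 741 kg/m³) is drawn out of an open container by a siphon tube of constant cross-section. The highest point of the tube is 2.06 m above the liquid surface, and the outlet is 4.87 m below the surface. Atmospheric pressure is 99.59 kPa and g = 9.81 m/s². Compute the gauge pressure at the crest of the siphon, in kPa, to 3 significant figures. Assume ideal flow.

P_gauge ≈ -50.4 kPa

The outlet speed comes from Torricelli: v = √(2g·4.87) = 9.77 m/s.
With constant cross-section the crest speed equals v; applying Bernoulli from the surface up to the crest, P_top = P_atm − ½ρv² − ρg·h_top.
P_top = 99590 − ½·741·9.77² − 741·9.81·2.06 = 49200 Pa. So P_gauge = P_top − P_atm = -50400 Pa.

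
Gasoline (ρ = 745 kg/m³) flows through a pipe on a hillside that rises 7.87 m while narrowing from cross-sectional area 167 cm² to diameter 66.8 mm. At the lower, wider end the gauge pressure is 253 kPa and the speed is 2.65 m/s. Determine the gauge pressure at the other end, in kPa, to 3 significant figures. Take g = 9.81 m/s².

Continuity gives A₁v₁ = A₂v₂, so v₂ = (167 cm²)/(35.0 cm²) × 2.65 m/s = 12.6 m/s.
Energy conservation along the streamline gives P₂ = P₁ − ½ρ(v₂² − v₁²) − ρg(h₂ − h₁).
P₂ = 253000 + ½·745·(2.65² − 12.6²) − 745·9.81·(+7.87) = 253000 + (-56800) − (57500) = 139000 Pa.

139 kPa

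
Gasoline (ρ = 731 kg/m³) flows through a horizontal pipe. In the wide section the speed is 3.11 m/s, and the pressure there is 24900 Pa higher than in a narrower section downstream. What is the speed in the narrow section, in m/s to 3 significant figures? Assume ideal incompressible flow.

With h₁ = h₂, rearranging Bernoulli gives v₂ = √(v₁² + 2ΔP/ρ).
v₂ = √(3.11² + 2·24900/731) = √(9.67 + 68.1) = 8.82 m/s.

8.82 m/s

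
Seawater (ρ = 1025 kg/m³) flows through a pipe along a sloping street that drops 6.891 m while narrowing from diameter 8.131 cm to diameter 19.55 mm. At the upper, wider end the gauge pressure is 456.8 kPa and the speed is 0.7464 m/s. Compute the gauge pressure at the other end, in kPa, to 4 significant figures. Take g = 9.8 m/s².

440.9 kPa

The volume flow rate is constant, so v₂ = (A₁/A₂)v₁ = (51.93/3.002)·0.7464 = 12.91 m/s.
Bernoulli: P₁ + ½ρv₁² + ρg h₁ = P₂ + ½ρv₂² + ρg h₂, so P₂ = P₁ + ½ρ(v₁² − v₂²) − ρg(h₂ − h₁).
P₂ = 456800 + ½·1025·(0.7464² − 12.91²) − 1025·9.8·(−6.891) = 456800 + (-85150) − (-69220) = 440900 Pa.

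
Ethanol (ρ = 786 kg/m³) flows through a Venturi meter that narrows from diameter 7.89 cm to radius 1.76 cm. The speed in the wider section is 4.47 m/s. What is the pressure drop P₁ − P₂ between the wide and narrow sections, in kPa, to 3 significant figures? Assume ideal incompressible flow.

Mass conservation (A₁v₁ = A₂v₂) gives v₂ = 4.47 × 48.9/9.73 = 22.5 m/s.
Along the horizontal streamline, P + ½ρv² is constant.
P₁ − P₂ = ½·786·(22.5² − 4.47²) = ½·786·484 = 190000 Pa.

190 kPa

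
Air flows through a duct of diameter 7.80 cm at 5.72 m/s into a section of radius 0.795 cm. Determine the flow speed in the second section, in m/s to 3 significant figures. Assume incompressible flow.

v₂ ≈ 138 m/s

The volume flow rate is constant, so v₂ = (A₁/A₂)v₁ = (47.8/1.99)·5.72 = 138 m/s.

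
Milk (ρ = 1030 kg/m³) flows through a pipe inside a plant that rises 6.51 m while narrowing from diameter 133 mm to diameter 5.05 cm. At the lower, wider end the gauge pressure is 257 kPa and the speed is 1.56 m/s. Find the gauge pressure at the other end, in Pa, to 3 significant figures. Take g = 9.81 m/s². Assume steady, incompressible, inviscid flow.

P₂ ≈ 132000 Pa

The volume flow rate is constant, so v₂ = (A₁/A₂)v₁ = (139/20.0)·1.56 = 10.8 m/s.
Energy conservation along the streamline gives P₂ = P₁ − ½ρ(v₂² − v₁²) − ρg(h₂ − h₁).
P₂ = 257000 + ½·1030·(1.56² − 10.8²) − 1030·9.81·(+6.51) = 257000 + (-59000) − (65800) = 132000 Pa.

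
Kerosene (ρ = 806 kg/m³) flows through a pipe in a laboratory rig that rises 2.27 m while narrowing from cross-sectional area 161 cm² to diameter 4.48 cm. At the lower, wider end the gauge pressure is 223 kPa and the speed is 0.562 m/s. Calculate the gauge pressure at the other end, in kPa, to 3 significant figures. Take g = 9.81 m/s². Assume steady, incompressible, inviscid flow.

P₂ ≈ 192 kPa

The volume flow rate is constant, so v₂ = (A₁/A₂)v₁ = (161/15.8)·0.562 = 5.74 m/s.
Bernoulli: P₁ + ½ρv₁² + ρg h₁ = P₂ + ½ρv₂² + ρg h₂, so P₂ = P₁ + ½ρ(v₁² − v₂²) − ρg(h₂ − h₁).
P₂ = 223000 + ½·806·(0.562² − 5.74²) − 806·9.81·(+2.27) = 223000 + (-13200) − (17900) = 192000 Pa.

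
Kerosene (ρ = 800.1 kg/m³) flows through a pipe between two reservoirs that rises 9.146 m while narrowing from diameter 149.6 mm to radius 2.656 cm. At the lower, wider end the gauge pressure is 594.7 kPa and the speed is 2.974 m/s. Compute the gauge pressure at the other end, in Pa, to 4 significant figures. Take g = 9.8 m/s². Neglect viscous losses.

303900 Pa

By continuity, v₂ = v₁·A₁/A₂ = 2.974·(175.8/22.16) = 23.59 m/s.
Energy conservation along the streamline gives P₂ = P₁ − ½ρ(v₂² − v₁²) − ρg(h₂ − h₁).
P₂ = 594700 + ½·800.1·(2.974² − 23.59²) − 800.1·9.8·(+9.146) = 594700 + (-219000) − (71710) = 303900 Pa.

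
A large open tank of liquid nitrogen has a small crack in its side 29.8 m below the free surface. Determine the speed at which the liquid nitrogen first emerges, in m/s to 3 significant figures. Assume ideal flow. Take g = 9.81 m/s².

24.2 m/s

Bernoulli from surface to hole (P equal, v_surface ≈ 0): v = √(2gh) = √(2×9.81×29.8) = 24.2 m/s.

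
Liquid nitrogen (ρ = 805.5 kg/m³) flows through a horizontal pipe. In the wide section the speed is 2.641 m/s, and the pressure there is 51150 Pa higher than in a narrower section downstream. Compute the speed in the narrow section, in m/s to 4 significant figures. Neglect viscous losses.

v₂ = 11.57 m/s

Along the level pipe P + ½ρv² is conserved, hence v₂² = v₁² + 2(P₁ − P₂)/ρ.
v₂ = √(2.641² + 2·51150/805.5) = √(6.975 + 127.0) = 11.57 m/s.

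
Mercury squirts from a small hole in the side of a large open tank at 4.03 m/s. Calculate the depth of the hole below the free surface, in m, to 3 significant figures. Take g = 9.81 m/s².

h = 0.828 m

Inverting v = √(2gh) gives h = v² / 2g.
h = 4.03²/(2·9.81) = 16.2/19.62 = 0.828 m.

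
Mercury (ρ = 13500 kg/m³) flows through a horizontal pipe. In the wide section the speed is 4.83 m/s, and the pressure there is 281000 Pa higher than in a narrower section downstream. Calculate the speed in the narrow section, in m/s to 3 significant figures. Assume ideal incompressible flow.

Horizontal Bernoulli: P₁ + ½ρv₁² = P₂ + ½ρv₂², so v₂² = v₁² + 2(P₁ − P₂)/ρ.
v₂ = √(4.83² + 2·281000/13500) = √(23.3 + 41.6) = 8.06 m/s.

v₂ = 8.06 m/s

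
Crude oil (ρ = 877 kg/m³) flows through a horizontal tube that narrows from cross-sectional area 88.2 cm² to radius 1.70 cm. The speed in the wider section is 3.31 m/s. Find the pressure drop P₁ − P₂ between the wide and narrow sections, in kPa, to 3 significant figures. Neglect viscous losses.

By continuity, v₂ = v₁·A₁/A₂ = 3.31·(88.2/9.08) = 32.2 m/s.
Bernoulli (h₁ = h₂): P₁ − P₂ = ½ρ(v₂² − v₁²).
P₁ − P₂ = ½·877·(32.2² − 3.31²) = ½·877·1020 = 449000 Pa.

ΔP ≈ 449 kPa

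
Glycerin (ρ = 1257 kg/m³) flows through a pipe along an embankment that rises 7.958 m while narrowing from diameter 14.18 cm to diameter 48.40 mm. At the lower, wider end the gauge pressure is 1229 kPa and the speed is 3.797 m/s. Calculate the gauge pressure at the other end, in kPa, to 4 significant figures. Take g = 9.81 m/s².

By continuity, v₂ = v₁·A₁/A₂ = 3.797·(157.9/18.40) = 32.59 m/s.
Bernoulli: P₁ + ½ρv₁² + ρg h₁ = P₂ + ½ρv₂² + ρg h₂, so P₂ = P₁ + ½ρ(v₁² − v₂²) − ρg(h₂ − h₁).
P₂ = 1229000 + ½·1257·(3.797² − 32.59²) − 1257·9.81·(+7.958) = 1229000 + (-658500) − (98130) = 472300 Pa.

P₂ ≈ 472.3 kPa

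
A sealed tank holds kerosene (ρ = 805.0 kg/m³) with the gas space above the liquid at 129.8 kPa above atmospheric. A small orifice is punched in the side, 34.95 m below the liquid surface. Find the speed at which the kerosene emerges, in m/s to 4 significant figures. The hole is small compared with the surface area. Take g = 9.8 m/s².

31.74 m/s

Take point 1 at the surface (v₁ ≈ 0) and point 2 at the hole (at atmospheric pressure). Bernoulli: P₁ + ρg h = P_atm + ½ρv₂².
With P₁ − P_atm = 129800 Pa, v₂ = √(2gh + 2ΔP/ρ) = √(2·9.8·34.95 + 2·129800/805.0) = 31.74 m/s.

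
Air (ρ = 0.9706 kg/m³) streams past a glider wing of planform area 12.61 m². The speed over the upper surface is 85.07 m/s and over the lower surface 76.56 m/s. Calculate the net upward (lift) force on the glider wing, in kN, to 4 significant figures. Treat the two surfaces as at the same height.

F ≈ 8.417 kN

The faster flow above has the lower pressure; Bernoulli (same height) gives ΔP = ½ρ(v_up² − v_low²).
ΔP = ½·0.9706·(85.07² − 76.56²) = 667.5 Pa.
Lift = ΔP · A = 667.5 × 12.61 = 8417 N.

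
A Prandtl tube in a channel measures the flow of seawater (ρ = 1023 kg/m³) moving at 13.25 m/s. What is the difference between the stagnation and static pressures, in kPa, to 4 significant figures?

ΔP ≈ 89.80 kPa

Bernoulli between the free stream and the stagnation point: ½ρv² = P_stag − P_static.
ΔP = ½·1023·13.25² = 89800 Pa.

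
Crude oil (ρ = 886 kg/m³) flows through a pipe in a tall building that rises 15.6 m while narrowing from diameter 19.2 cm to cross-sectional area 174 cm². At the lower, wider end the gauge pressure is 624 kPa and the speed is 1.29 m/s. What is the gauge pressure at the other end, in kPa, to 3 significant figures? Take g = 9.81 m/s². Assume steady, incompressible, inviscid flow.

By continuity, v₂ = v₁·A₁/A₂ = 1.29·(290/174) = 2.15 m/s.
Applying Bernoulli between the two ends and solving for P₂: P₂ = P₁ + ½ρ(v₁² − v₂²) − ρgΔh.
P₂ = 624000 + ½·886·(1.29² − 2.15²) − 886·9.81·(+15.6) = 624000 + (-1300) − (136000) = 487000 Pa.

P₂ ≈ 487 kPa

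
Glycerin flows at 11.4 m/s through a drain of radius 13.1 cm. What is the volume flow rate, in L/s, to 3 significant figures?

Q ≈ 615 L/s

Q = A·v = 0.0539 m² × 11.4 m/s = 0.615 m³/s.
Converting: 0.615 m³/s × 1000 = 615 L/s.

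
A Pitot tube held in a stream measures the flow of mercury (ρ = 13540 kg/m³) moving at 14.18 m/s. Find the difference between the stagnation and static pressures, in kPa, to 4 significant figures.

ΔP = 1361 kPa

The dynamic pressure equals the rise in static pressure at the stagnation point: ΔP = ½ρv².
ΔP = ½·13540·14.18² = 1361000 Pa.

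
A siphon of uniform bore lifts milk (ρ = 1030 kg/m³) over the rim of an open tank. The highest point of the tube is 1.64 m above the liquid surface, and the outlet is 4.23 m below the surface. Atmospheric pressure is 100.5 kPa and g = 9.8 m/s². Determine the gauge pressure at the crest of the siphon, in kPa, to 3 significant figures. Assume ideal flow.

The outlet speed comes from Torricelli: v = √(2g·4.23) = 9.11 m/s.
With constant cross-section the crest speed equals v; applying Bernoulli from the surface up to the crest, P_top = P_atm − ½ρv² − ρg·h_top.
P_top = 100500 − ½·1030·9.11² − 1030·9.8·1.64 = 41200 Pa. So P_gauge = P_top − P_atm = -59300 Pa.

P_gauge ≈ -59.3 kPa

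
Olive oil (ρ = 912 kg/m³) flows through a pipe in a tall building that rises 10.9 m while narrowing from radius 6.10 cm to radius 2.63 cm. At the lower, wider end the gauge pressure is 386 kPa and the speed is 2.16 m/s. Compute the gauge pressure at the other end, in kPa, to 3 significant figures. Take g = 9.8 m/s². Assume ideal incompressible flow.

229 kPa

Continuity gives A₁v₁ = A₂v₂, so v₂ = (117 cm²)/(21.7 cm²) × 2.16 m/s = 11.6 m/s.
Applying Bernoulli between the two ends and solving for P₂: P₂ = P₁ + ½ρ(v₁² − v₂²) − ρgΔh.
P₂ = 386000 + ½·912·(2.16² − 11.6²) − 912·9.8·(+10.9) = 386000 + (-59400) − (97400) = 229000 Pa.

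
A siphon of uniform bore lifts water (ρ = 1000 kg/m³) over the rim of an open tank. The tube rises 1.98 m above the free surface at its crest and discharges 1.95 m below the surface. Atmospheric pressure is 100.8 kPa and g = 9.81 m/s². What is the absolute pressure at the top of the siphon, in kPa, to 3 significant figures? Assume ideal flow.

The outlet speed comes from Torricelli: v = √(2g·1.95) = 6.19 m/s.
With constant cross-section the crest speed equals v; applying Bernoulli from the surface up to the crest, P_top = P_atm − ½ρv² − ρg·h_top.
P_top = 100800 − ½·1000·6.19² − 1000·9.81·1.98 = 62200 Pa.

62.2 kPa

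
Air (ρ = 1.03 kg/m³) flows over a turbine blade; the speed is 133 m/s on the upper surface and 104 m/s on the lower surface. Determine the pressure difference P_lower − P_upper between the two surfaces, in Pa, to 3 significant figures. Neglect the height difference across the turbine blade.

3540 Pa

Bernoulli (same height): P_lower − P_upper = ½ρ(v_upper² − v_lower²).
ΔP = ½·1.03·(133² − 104²) = 3540 Pa.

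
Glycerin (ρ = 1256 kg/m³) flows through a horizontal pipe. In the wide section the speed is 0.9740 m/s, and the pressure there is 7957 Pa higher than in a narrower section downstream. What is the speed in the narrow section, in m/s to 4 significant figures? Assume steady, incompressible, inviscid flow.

Along the level pipe P + ½ρv² is conserved, hence v₂² = v₁² + 2(P₁ − P₂)/ρ.
v₂ = √(0.9740² + 2·7957/1256) = √(0.9487 + 12.67) = 3.690 m/s.

v₂ = 3.690 m/s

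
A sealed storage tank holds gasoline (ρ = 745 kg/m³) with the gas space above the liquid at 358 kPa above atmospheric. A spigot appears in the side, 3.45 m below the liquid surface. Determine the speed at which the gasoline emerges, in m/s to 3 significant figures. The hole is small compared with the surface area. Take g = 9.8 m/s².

v = 32.1 m/s

Take point 1 at the surface (v₁ ≈ 0) and point 2 at the hole (at atmospheric pressure). Bernoulli: P₁ + ρg h = P_atm + ½ρv₂².
With P₁ − P_atm = 358000 Pa, v₂ = √(2gh + 2ΔP/ρ) = √(2·9.8·3.45 + 2·358000/745) = 32.1 m/s.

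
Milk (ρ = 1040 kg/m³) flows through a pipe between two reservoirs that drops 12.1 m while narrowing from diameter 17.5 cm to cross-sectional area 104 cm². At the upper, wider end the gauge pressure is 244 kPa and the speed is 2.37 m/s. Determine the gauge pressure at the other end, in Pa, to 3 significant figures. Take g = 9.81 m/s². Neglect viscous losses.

By continuity, v₂ = v₁·A₁/A₂ = 2.37·(241/104) = 5.48 m/s.
Energy conservation along the streamline gives P₂ = P₁ − ½ρ(v₂² − v₁²) − ρg(h₂ − h₁).
P₂ = 244000 + ½·1040·(2.37² − 5.48²) − 1040·9.81·(−12.1) = 244000 + (-12700) − (-123000) = 355000 Pa.

P₂ ≈ 355000 Pa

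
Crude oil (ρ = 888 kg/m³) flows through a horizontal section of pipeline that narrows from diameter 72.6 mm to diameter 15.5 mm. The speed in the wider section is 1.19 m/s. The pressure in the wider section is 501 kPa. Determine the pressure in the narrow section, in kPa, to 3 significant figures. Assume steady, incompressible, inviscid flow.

P₂ ≈ 199 kPa

The volume flow rate is constant, so v₂ = (A₁/A₂)v₁ = (41.4/1.89)·1.19 = 26.1 m/s.
Along the horizontal streamline, P + ½ρv² is constant.
P₂ = P₁ − ½ρ(v₂² − v₁²) = 501000 − ½·888·(26.1² − 1.19²) = 501000 − 302000 = 199000 Pa.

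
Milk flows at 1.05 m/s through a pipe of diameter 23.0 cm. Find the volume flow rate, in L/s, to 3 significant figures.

Q ≈ 43.6 L/s

Q = A·v = 0.0415 m² × 1.05 m/s = 0.0436 m³/s.
Converting: 0.0436 m³/s × 1000 = 43.6 L/s.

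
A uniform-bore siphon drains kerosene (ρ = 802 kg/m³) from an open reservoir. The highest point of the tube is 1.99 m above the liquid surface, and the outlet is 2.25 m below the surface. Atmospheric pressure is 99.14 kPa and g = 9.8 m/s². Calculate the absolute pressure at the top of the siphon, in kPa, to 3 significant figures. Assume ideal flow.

P_top = 65.8 kPa

The outlet speed comes from Torricelli: v = √(2g·2.25) = 6.64 m/s.
With constant cross-section the crest speed equals v; applying Bernoulli from the surface up to the crest, P_top = P_atm − ½ρv² − ρg·h_top.
P_top = 99140 − ½·802·6.64² − 802·9.8·1.99 = 65800 Pa.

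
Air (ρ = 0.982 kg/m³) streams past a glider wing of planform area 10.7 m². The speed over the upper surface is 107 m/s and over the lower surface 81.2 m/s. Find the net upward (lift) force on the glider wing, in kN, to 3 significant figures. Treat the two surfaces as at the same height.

F ≈ 25.5 kN

With equal heights on the two surfaces, Bernoulli gives P_lower − P_upper = ½ρ(v_upper² − v_lower²).
ΔP = ½·0.982·(107² − 81.2²) = 2380 Pa.
Lift = ΔP · A = 2380 × 10.7 = 25500 N.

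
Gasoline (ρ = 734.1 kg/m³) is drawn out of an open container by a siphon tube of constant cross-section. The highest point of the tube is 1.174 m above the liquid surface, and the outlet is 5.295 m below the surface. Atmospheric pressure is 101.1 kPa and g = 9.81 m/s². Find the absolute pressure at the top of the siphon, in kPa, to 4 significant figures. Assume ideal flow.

The outlet speed comes from Torricelli: v = √(2g·5.295) = 10.19 m/s.
The bore is uniform, so the speed at the crest is the same v. Bernoulli surface→crest: P_atm = P_top + ½ρv² + ρg·h_top.
P_top = 101100 − ½·734.1·10.19² − 734.1·9.81·1.174 = 54510 Pa.

P_top ≈ 54.51 kPa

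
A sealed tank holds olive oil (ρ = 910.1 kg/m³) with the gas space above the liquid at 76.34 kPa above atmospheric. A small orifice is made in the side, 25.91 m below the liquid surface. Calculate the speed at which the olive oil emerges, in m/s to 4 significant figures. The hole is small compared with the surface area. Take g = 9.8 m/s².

v ≈ 25.99 m/s

Take point 1 at the surface (v₁ ≈ 0) and point 2 at the hole (at atmospheric pressure). Bernoulli: P₁ + ρg h = P_atm + ½ρv₂².
With P₁ − P_atm = 76340 Pa, v₂ = √(2gh + 2ΔP/ρ) = √(2·9.8·25.91 + 2·76340/910.1) = 25.99 m/s.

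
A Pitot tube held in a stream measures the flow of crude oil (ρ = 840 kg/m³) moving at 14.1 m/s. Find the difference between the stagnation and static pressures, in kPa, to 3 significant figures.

The dynamic pressure equals the rise in static pressure at the stagnation point: ΔP = ½ρv².
ΔP = ½·840·14.1² = 83500 Pa.

ΔP ≈ 83.5 kPa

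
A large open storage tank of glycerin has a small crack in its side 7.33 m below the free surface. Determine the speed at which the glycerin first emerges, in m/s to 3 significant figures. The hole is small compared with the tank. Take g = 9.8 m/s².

12.0 m/s

Bernoulli from surface to hole (P equal, v_surface ≈ 0): v = √(2gh) = √(2×9.8×7.33) = 12.0 m/s.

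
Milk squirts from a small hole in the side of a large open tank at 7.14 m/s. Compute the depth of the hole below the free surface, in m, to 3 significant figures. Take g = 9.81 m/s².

Inverting v = √(2gh) gives h = v² / 2g.
h = 7.14²/(2·9.81) = 51.0/19.62 = 2.60 m.

h ≈ 2.60 m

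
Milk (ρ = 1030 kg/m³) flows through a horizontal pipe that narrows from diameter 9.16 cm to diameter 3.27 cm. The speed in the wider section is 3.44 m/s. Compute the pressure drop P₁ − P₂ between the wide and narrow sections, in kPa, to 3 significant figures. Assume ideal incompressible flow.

ΔP = 369 kPa

Continuity gives A₁v₁ = A₂v₂, so v₂ = (65.9 cm²)/(8.40 cm²) × 3.44 m/s = 27.0 m/s.
The pipe is horizontal, so Bernoulli reduces to P₁ + ½ρv₁² = P₂ + ½ρv₂².
P₁ − P₂ = ½·1030·(27.0² − 3.44²) = ½·1030·717 = 369000 Pa.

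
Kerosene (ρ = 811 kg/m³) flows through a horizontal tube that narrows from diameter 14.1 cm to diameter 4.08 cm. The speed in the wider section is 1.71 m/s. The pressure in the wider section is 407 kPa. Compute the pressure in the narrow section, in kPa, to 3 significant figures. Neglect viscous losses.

239 kPa

By continuity, v₂ = v₁·A₁/A₂ = 1.71·(156/13.1) = 20.4 m/s.
With no height change, Bernoulli's equation is P₁ + ½ρv₁² = P₂ + ½ρv₂².
P₂ = P₁ − ½ρ(v₂² − v₁²) = 407000 − ½·811·(20.4² − 1.71²) = 407000 − 168000 = 239000 Pa.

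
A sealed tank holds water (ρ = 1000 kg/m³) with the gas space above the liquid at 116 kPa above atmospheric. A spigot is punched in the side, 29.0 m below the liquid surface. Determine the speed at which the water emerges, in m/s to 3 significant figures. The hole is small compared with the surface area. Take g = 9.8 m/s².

v ≈ 28.3 m/s

Take point 1 at the surface (v₁ ≈ 0) and point 2 at the hole (at atmospheric pressure). Bernoulli: P₁ + ρg h = P_atm + ½ρv₂².
With P₁ − P_atm = 116000 Pa, v₂ = √(2gh + 2ΔP/ρ) = √(2·9.8·29.0 + 2·116000/1000) = 28.3 m/s.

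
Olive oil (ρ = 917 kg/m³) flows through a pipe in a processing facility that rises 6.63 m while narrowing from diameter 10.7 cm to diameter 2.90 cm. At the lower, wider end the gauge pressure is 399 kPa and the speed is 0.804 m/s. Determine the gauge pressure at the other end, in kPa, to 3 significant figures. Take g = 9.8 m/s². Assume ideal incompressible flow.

By continuity, v₂ = v₁·A₁/A₂ = 0.804·(89.9/6.61) = 10.9 m/s.
Energy conservation along the streamline gives P₂ = P₁ − ½ρ(v₂² − v₁²) − ρg(h₂ − h₁).
P₂ = 399000 + ½·917·(0.804² − 10.9²) − 917·9.8·(+6.63) = 399000 + (-54600) − (59600) = 285000 Pa.

P₂ ≈ 285 kPa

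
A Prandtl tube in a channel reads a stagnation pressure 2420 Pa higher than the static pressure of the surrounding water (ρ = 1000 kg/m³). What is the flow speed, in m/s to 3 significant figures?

v ≈ 2.20 m/s

Bernoulli between the free stream and the stagnation point: ½ρv² = P_stag − P_static.
v = √(2ΔP/ρ) = √(2·2420/1000) = 2.20 m/s.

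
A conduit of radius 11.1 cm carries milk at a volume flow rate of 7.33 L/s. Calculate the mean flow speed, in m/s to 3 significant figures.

v ≈ 0.189 m/s

Q = 7.33 L/s = 0.00733 m³/s.
v = Q/A = 0.00733 / 0.0387 = 0.189 m/s.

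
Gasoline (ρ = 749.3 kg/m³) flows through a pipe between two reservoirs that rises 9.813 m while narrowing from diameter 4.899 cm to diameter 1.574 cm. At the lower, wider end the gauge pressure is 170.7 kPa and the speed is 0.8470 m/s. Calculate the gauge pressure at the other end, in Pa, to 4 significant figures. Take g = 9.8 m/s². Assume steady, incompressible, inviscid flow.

By continuity, v₂ = v₁·A₁/A₂ = 0.8470·(18.85/1.946) = 8.205 m/s.
Applying Bernoulli between the two ends and solving for P₂: P₂ = P₁ + ½ρ(v₁² − v₂²) − ρgΔh.
P₂ = 170700 + ½·749.3·(0.8470² − 8.205²) − 749.3·9.8·(+9.813) = 170700 + (-24950) − (72060) = 73690 Pa.

P₂ ≈ 73690 Pa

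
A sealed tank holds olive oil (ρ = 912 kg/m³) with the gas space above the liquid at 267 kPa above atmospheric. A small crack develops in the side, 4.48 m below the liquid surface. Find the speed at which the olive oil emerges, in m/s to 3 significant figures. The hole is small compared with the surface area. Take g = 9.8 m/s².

Take point 1 at the surface (v₁ ≈ 0) and point 2 at the hole (at atmospheric pressure). Bernoulli: P₁ + ρg h = P_atm + ½ρv₂².
With P₁ − P_atm = 267000 Pa, v₂ = √(2gh + 2ΔP/ρ) = √(2·9.8·4.48 + 2·267000/912) = 25.9 m/s.

25.9 m/s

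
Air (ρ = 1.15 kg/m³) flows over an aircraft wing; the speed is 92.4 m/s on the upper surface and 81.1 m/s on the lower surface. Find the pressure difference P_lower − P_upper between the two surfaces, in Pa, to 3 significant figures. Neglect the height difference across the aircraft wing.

Bernoulli (same height): P_lower − P_upper = ½ρ(v_upper² − v_lower²).
ΔP = ½·1.15·(92.4² − 81.1²) = 1130 Pa.

ΔP ≈ 1130 Pa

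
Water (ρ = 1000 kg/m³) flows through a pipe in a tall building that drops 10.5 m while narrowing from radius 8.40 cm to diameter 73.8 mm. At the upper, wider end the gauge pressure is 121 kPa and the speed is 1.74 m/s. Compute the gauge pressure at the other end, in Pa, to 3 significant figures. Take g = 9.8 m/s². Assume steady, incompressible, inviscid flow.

Mass conservation (A₁v₁ = A₂v₂) gives v₂ = 1.74 × 222/42.8 = 9.02 m/s.
Applying Bernoulli between the two ends and solving for P₂: P₂ = P₁ + ½ρ(v₁² − v₂²) − ρgΔh.
P₂ = 121000 + ½·1000·(1.74² − 9.02²) − 1000·9.8·(−10.5) = 121000 + (-39100) − (-103000) = 185000 Pa.

P₂ = 185000 Pa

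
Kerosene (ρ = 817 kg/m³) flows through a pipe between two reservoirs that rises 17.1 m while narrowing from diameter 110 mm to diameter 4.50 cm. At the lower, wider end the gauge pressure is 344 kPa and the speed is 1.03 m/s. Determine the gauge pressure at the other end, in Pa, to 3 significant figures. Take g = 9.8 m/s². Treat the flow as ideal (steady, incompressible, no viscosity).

P₂ ≈ 192000 Pa

Mass conservation (A₁v₁ = A₂v₂) gives v₂ = 1.03 × 95.0/15.9 = 6.15 m/s.
Bernoulli: P₁ + ½ρv₁² + ρg h₁ = P₂ + ½ρv₂² + ρg h₂, so P₂ = P₁ + ½ρ(v₁² − v₂²) − ρg(h₂ − h₁).
P₂ = 344000 + ½·817·(1.03² − 6.15²) − 817·9.8·(+17.1) = 344000 + (-15000) − (137000) = 192000 Pa.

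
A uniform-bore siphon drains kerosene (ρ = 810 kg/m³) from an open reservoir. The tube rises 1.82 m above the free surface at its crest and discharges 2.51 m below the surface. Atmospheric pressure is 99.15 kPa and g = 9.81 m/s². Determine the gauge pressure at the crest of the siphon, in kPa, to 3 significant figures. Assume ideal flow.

P_gauge = -34.4 kPa

The outlet speed comes from Torricelli: v = √(2g·2.51) = 7.02 m/s.
The bore is uniform, so the speed at the crest is the same v. Bernoulli surface→crest: P_atm = P_top + ½ρv² + ρg·h_top.
P_top = 99150 − ½·810·7.02² − 810·9.81·1.82 = 64700 Pa. So P_gauge = P_top − P_atm = -34400 Pa.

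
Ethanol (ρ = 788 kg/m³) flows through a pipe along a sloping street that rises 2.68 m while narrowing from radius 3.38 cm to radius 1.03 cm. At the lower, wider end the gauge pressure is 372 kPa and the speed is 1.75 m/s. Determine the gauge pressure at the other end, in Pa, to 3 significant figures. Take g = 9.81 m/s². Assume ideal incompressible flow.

213000 Pa

By continuity, v₂ = v₁·A₁/A₂ = 1.75·(35.9/3.33) = 18.8 m/s.
Bernoulli: P₁ + ½ρv₁² + ρg h₁ = P₂ + ½ρv₂² + ρg h₂, so P₂ = P₁ + ½ρ(v₁² − v₂²) − ρg(h₂ − h₁).
P₂ = 372000 + ½·788·(1.75² − 18.8²) − 788·9.81·(+2.68) = 372000 + (-139000) − (20700) = 213000 Pa.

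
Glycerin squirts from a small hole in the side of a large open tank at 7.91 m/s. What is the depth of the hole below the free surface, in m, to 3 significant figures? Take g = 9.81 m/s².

3.19 m

Inverting v = √(2gh) gives h = v² / 2g.
h = 7.91²/(2·9.81) = 62.6/19.62 = 3.19 m.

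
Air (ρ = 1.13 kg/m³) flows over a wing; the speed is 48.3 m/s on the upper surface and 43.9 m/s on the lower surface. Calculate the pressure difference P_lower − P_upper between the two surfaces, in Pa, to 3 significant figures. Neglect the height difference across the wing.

ΔP = 229 Pa

The pressure is lower where the speed is higher: ΔP = ½ρ(v_up² − v_low²).
ΔP = ½·1.13·(48.3² − 43.9²) = 229 Pa.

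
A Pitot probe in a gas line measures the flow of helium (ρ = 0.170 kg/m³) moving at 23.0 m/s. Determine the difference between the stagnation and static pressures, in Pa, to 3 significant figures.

The dynamic pressure equals the rise in static pressure at the stagnation point: ΔP = ½ρv².
ΔP = ½·0.170·23.0² = 45.0 Pa.

ΔP = 45.0 Pa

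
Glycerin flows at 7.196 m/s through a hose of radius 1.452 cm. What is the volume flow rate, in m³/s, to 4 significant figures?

Q ≈ 0.004766 m³/s

Q = A·v = 0.0006623 m² × 7.196 m/s = 0.004766 m³/s.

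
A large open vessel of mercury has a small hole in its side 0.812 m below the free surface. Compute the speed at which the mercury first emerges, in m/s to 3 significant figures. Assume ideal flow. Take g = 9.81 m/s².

The surface is effectively still and both ends are open, so ½v² = gh and v = √(2·9.81·0.812) = 3.99 m/s.

v ≈ 3.99 m/s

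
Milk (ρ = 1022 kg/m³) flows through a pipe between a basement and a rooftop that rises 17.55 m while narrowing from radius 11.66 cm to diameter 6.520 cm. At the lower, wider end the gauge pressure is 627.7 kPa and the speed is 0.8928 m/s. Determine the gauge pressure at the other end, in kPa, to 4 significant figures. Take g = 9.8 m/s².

The volume flow rate is constant, so v₂ = (A₁/A₂)v₁ = (427.1/33.39)·0.8928 = 11.42 m/s.
Energy conservation along the streamline gives P₂ = P₁ − ½ρ(v₂² − v₁²) − ρg(h₂ − h₁).
P₂ = 627700 + ½·1022·(0.8928² − 11.42²) − 1022·9.8·(+17.55) = 627700 + (-66250) − (175800) = 385700 Pa.

P₂ ≈ 385.7 kPa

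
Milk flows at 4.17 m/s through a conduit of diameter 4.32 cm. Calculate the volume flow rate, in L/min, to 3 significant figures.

Q = A·v = 0.00147 m² × 4.17 m/s = 0.00611 m³/s.
Converting: 0.00611 m³/s × 60000 = 367 L/min.

367 L/min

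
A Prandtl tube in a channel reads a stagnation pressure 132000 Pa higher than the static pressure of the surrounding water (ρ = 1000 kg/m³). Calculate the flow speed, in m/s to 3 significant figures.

Bernoulli between the free stream and the stagnation point: ½ρv² = P_stag − P_static.
v = √(2ΔP/ρ) = √(2·132000/1000) = 16.2 m/s.

v = 16.2 m/s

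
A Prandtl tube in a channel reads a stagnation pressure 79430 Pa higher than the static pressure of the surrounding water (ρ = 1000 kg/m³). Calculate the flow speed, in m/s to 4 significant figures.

Bernoulli between the free stream and the stagnation point: ½ρv² = P_stag − P_static.
v = √(2ΔP/ρ) = √(2·79430/1000) = 12.60 m/s.

v = 12.60 m/s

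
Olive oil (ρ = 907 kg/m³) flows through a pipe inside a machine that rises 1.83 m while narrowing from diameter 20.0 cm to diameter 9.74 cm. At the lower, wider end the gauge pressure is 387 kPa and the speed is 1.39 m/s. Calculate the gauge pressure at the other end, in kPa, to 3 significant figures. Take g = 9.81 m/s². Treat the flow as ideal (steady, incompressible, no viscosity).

P₂ = 356 kPa

The volume flow rate is constant, so v₂ = (A₁/A₂)v₁ = (314/74.5)·1.39 = 5.86 m/s.
Applying Bernoulli between the two ends and solving for P₂: P₂ = P₁ + ½ρ(v₁² − v₂²) − ρgΔh.
P₂ = 387000 + ½·907·(1.39² − 5.86²) − 907·9.81·(+1.83) = 387000 + (-14700) − (16300) = 356000 Pa.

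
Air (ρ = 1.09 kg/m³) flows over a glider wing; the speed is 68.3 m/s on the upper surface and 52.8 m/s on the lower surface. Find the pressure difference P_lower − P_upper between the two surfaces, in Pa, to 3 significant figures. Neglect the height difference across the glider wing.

ΔP ≈ 1020 Pa

Bernoulli (same height): P_lower − P_upper = ½ρ(v_upper² − v_lower²).
ΔP = ½·1.09·(68.3² − 52.8²) = 1020 Pa.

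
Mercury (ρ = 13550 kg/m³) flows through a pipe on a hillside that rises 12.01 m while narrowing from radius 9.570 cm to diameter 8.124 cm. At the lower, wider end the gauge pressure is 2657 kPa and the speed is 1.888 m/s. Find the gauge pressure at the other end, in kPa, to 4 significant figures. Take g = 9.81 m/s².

P₂ = 340.7 kPa

By continuity, v₂ = v₁·A₁/A₂ = 1.888·(287.7/51.84) = 10.48 m/s.
Applying Bernoulli between the two ends and solving for P₂: P₂ = P₁ + ½ρ(v₁² − v₂²) − ρgΔh.
P₂ = 2657000 + ½·13550·(1.888² − 10.48²) − 13550·9.81·(+12.01) = 2657000 + (-719900) − (1596000) = 340700 Pa.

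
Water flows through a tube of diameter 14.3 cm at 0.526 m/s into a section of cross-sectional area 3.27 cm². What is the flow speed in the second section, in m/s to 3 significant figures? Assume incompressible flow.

v₂ ≈ 25.8 m/s

Continuity gives A₁v₁ = A₂v₂, so v₂ = (161 cm²)/(3.27 cm²) × 0.526 m/s = 25.8 m/s.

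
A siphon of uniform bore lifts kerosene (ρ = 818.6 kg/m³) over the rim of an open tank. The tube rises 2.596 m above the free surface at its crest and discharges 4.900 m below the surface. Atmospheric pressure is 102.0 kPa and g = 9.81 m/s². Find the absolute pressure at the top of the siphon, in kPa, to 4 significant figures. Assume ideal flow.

P_top = 41.80 kPa

Bernoulli surface→outlet gives ½v² = g·h_out, so v = √(2·9.81·4.900) = 9.805 m/s.
Continuity keeps v the same throughout the tube; from surface to crest, P_atm + 0 = P_top + ½ρv² + ρg·h_top.
P_top = 102000 − ½·818.6·9.805² − 818.6·9.81·2.596 = 41800 Pa.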